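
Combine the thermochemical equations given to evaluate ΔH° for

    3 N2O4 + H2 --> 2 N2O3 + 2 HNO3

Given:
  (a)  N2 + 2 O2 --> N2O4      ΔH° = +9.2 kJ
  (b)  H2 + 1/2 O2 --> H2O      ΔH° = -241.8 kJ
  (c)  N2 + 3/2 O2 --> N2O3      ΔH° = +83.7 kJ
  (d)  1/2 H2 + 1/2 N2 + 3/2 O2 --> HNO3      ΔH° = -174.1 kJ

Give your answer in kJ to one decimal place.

(a) reversed and × 3 (reverse to put N2O4 on the reactant side; scale by 3 for the 3 N2O4): (-3)·(+9.2) = -27.6 kJ
(b): not needed (H2O appears nowhere else).
(c) × 2 (scale by 2 for the 2 N2O3): (2)·(+83.7) = +167.4 kJ
(d) × 2 (scale by 2 for the 2 HNO3): (2)·(-174.1) = -348.2 kJ
By Hess's law, ΔH° = (-27.6) + (+167.4) + (-348.2) = -208.4 kJ

ΔH° = -208.4 kJ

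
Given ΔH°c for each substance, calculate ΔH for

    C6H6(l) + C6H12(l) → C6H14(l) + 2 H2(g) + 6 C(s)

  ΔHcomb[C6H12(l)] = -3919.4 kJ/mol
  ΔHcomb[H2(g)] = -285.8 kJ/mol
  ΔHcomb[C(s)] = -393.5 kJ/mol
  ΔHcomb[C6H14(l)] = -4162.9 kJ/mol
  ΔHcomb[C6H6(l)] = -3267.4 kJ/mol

Using ΔH = Σ nΔHc°(reactants) − Σ nΔHc°(products):
= [1·(-3267.4) + 1·(-3919.4)] − [1·(-4162.9) + 2·(-285.8) + 6·(-393.5)]
= -91.3 kJ/mol

ΔH = -91.3 kJ/mol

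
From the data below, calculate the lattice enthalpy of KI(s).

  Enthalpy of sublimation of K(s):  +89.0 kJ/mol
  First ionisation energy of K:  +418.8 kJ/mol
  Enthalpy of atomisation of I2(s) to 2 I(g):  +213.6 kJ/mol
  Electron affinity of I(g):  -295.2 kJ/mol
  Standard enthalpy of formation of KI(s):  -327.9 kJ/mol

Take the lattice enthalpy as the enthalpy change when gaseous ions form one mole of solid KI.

U = -647.3 kJ/mol

ΔHf° = 1·ΔHsub + 1·(ΣIE) + 1/2·D(I2) + 1·EA + U
-327.9 = 1·(+89.0) + 1·(+418.8) + 1/2·(+213.6) + 1·(-295.2) + U
U = -327.9 − (+319.4) = -647.3 kJ/mol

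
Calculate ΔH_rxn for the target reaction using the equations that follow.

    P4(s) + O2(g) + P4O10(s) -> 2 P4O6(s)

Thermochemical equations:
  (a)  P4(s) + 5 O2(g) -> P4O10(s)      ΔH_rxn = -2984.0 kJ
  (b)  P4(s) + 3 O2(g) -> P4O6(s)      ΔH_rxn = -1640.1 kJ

(a) reversed: +2984.0 kJ
(b) × 2: (2)·(-1640.1) = -3280.2 kJ
Since enthalpy is a state function, ΔH_rxn = (+2984.0) + (-3280.2) = -296.2 kJ

ΔH_rxn = -296.2 kJ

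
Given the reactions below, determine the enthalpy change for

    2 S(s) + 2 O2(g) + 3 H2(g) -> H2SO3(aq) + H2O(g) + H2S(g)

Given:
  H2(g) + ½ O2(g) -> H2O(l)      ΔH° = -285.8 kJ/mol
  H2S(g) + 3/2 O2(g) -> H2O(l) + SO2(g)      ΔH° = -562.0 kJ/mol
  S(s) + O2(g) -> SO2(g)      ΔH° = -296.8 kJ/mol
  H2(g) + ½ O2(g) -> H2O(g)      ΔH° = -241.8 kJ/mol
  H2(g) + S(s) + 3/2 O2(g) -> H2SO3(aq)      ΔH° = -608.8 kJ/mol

equation 1 as written: -285.8 kJ/mol
equation 2 reversed: +562.0 kJ/mol
equation 3 as written: -296.8 kJ/mol
equation 4 as written: -241.8 kJ/mol
equation 5 as written: -608.8 kJ/mol
By Hess's law, ΔH° = (-285.8) + (+562.0) + (-296.8) + (-241.8) + (-608.8) = -871.2 kJ/mol

ΔH° = -871.2 kJ/mol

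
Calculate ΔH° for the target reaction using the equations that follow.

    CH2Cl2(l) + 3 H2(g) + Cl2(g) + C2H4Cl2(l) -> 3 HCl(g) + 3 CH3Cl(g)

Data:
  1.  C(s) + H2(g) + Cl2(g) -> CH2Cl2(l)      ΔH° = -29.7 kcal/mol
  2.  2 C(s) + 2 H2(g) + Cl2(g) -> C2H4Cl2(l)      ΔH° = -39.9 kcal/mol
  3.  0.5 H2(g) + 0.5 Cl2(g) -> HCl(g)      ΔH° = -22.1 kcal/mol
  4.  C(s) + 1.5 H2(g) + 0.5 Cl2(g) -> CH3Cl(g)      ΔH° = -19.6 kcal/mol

ΔH° = -55.5 kcal/mol

eq. 1 reversed: +29.7 kcal/mol
eq. 2 reversed: +39.9 kcal/mol
eq. 3 × 3: (3)·(-22.1) = -66.3 kcal/mol
eq. 4 × 3: (3)·(-19.6) = -58.8 kcal/mol
Combining the equations, ΔH° = (+29.7) + (+39.9) + (-66.3) + (-58.8) = -55.5 kcal/mol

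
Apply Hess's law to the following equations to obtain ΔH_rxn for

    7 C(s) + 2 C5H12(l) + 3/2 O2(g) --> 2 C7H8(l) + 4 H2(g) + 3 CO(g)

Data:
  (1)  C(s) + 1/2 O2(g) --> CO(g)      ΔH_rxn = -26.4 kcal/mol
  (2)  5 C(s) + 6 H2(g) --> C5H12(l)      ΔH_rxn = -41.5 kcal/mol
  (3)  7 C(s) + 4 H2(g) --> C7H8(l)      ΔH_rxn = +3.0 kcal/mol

(1) × 3 (×3 to match 3 CO(g) in the target): (3)·(-26.4) = -79.2 kcal/mol
(2) reversed and × 2 (reverse to put C5H12(l) on the reactant side; ×2 to match 2 C5H12(l) in the target): (-2)·(-41.5) = +83.0 kcal/mol
(3) × 2 (scale by 2 for the 2 C7H8(l)): (2)·(+3.0) = +6.0 kcal/mol
By Hess's law, ΔH_rxn = (-79.2) + (+83.0) + (+6.0) = 9.8 kcal/mol

ΔH_rxn = 9.8 kcal/mol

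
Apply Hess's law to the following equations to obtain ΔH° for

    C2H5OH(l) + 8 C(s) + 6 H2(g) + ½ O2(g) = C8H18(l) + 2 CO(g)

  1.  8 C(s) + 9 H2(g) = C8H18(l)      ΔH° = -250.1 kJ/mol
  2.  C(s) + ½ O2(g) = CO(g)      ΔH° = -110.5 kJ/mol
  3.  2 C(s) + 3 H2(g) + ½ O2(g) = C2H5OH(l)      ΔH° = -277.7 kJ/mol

eq. 1 as written: -250.1 kJ/mol
eq. 2 × 2: (2)·(-110.5) = -221.0 kJ/mol
eq. 3 reversed: +277.7 kJ/mol
Since enthalpy is a state function, ΔH° = (1)·(-250.1) + (2)·(-110.5) + (-1)·(-277.7) = -193.4 kJ/mol

ΔH° = -193.4 kJ/mol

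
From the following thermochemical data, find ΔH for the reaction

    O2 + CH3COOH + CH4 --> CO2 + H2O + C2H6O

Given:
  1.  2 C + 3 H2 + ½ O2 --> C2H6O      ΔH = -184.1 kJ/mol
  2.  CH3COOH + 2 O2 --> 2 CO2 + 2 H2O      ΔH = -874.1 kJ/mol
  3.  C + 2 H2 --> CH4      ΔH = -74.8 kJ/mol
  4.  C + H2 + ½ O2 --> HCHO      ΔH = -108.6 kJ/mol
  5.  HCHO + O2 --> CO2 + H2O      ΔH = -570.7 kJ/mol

eq. 1 as written (C2H6O already on the product side): -184.1 kJ/mol
eq. 2 as written (CH3COOH already on the reactant side): -874.1 kJ/mol
eq. 3 reversed (CH4 must end up as a reactant): +74.8 kJ/mol
eq. 4 reversed: +108.6 kJ/mol
eq. 5 reversed: +570.7 kJ/mol
ΔH = (1)·(-184.1) + (1)·(-874.1) + (-1)·(-74.8) + (-1)·(-108.6) + (-1)·(-570.7) = -304.1 kJ/mol

ΔH = -304.1 kJ/mol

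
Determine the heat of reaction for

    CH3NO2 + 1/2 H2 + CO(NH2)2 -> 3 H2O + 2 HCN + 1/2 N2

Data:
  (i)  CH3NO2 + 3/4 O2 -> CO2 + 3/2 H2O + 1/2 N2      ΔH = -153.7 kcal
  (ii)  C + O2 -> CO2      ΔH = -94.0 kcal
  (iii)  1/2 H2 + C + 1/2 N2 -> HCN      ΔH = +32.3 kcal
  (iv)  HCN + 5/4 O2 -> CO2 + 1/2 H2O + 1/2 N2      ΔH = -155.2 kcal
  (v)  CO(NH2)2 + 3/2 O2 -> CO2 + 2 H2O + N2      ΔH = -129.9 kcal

(i) as written (CH3NO2 already on the reactant side): -153.7 kcal
(ii) reversed: +94.0 kcal
(iii) as written (H2 already on the reactant side): +32.3 kcal
(iv) reversed: +155.2 kcal
(v) as written (CO(NH2)2 already on the reactant side): -129.9 kcal
ΔH = (-153.7) + (+94.0) + (+32.3) + (+155.2) + (-129.9) = -2.1 kcal

ΔH = -2.1 kcal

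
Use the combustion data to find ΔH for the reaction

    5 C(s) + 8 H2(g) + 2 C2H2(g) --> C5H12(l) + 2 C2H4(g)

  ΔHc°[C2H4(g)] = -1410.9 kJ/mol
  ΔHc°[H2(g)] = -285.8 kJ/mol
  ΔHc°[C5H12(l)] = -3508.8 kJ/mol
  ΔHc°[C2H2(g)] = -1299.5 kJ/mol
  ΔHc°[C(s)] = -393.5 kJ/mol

Using ΔH = Σ nΔHc°(reactants) − Σ nΔHc°(products):
= [5·(-393.5) + 8·(-285.8) + 2·(-1299.5)] − [1·(-3508.8) + 2·(-1410.9)]
= -522.3 kJ/mol

ΔH = -522.3 kJ/mol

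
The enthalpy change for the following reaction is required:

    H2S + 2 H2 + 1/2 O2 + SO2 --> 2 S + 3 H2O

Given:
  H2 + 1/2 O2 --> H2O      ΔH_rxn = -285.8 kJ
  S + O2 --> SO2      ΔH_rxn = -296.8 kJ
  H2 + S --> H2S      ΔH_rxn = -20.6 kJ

ΔH_rxn = -540.0 kJ

equation 1 × 3: (3)·(-285.8) = -857.4 kJ
equation 2 reversed: +296.8 kJ
equation 3 reversed: +20.6 kJ
Since enthalpy is a state function, ΔH_rxn = (-857.4) + (+296.8) + (+20.6) = -540.0 kJ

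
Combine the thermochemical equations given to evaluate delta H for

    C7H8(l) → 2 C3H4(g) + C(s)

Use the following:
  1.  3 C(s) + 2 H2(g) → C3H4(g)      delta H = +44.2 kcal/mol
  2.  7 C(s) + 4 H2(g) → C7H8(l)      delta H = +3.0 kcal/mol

delta H = 85.4 kcal/mol

eq. 1 × 2 (×2 to match 2 C3H4(g) in the target): (2)·(+44.2) = +88.4 kcal/mol
eq. 2 reversed (reverse to put C7H8(l) on the reactant side): -3.0 kcal/mol
By Hess's law, delta H = (+88.4) + (-3.0) = 85.4 kcal/mol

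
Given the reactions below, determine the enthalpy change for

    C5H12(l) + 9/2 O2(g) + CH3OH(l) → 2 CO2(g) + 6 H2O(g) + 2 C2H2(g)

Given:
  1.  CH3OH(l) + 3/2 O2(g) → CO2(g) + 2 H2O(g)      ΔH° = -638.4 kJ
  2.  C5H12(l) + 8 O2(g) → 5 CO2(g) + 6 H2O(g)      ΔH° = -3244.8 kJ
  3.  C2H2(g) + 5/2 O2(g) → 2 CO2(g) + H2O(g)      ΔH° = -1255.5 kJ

ΔH° = -1372.2 kJ

eq. 1 as written: -638.4 kJ
eq. 2 as written: -3244.8 kJ
eq. 3 reversed and × 2: (-2)·(-1255.5) = +2511.0 kJ
ΔH° = (-638.4) + (-3244.8) + (+2511.0) = -1372.2 kJ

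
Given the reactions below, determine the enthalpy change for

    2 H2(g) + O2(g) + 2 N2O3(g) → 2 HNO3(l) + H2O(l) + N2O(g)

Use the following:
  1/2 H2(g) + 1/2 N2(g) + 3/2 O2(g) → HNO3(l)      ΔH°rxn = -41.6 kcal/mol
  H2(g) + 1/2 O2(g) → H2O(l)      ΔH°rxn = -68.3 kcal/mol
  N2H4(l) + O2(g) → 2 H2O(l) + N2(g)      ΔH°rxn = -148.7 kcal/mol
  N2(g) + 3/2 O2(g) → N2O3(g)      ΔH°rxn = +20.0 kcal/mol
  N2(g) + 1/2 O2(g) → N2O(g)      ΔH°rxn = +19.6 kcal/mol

ΔH°rxn = -171.9 kcal/mol

equation 1 × 2: (2)·(-41.6) = -83.2 kcal/mol
equation 2 as written: -68.3 kcal/mol
equation 3: not needed.
equation 4 reversed and × 2: (-2)·(+20.0) = -40.0 kcal/mol
equation 5 as written: +19.6 kcal/mol
Combining the equations, ΔH°rxn = (2)·(-41.6) + (1)·(-68.3) + (-2)·(+20.0) + (1)·(+19.6) = -171.9 kcal/mol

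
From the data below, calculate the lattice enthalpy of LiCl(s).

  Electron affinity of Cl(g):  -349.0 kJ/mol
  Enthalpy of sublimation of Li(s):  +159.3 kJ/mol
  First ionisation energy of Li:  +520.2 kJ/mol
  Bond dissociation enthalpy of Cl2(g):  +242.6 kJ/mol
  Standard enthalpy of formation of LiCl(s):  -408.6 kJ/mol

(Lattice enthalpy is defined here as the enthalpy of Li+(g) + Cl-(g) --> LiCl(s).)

ΔHf° = 1·ΔHsub + 1·(ΣIE) + 1/2·D(Cl2) + 1·EA + U
-408.6 = 1·(+159.3) + 1·(+520.2) + 1/2·(+242.6) + 1·(-349.0) + U
U = -408.6 − (+451.8) = -860.4 kJ/mol

U = -860.4 kJ/mol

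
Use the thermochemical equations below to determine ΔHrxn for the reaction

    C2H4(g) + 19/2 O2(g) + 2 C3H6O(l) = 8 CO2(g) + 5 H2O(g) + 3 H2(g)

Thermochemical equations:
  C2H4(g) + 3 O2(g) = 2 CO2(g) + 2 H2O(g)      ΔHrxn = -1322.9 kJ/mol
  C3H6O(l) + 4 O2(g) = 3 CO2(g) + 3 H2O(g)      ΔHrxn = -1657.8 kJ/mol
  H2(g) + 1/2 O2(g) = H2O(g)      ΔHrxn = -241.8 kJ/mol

equation 1 as written (C2H4(g) already on the reactant side): -1322.9 kJ/mol
equation 2 × 2 (scale by 2 for the 2 C3H6O(l)): (2)·(-1657.8) = -3315.6 kJ/mol
equation 3 reversed and × 3 (reverse to put H2(g) on the product side; ×3 to match 3 H2(g) in the target): (-3)·(-241.8) = +725.4 kJ/mol
Since enthalpy is a state function, ΔHrxn = (1)·(-1322.9) + (2)·(-1657.8) + (-3)·(-241.8) = -3913.1 kJ/mol

ΔHrxn = -3913.1 kJ/mol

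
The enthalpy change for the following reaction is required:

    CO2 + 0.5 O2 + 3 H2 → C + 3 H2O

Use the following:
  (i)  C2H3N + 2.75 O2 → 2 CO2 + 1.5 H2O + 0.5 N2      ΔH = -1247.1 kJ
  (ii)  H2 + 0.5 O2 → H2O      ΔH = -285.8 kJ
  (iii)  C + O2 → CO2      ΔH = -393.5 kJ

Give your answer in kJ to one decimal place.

(i): not needed.
(ii) × 3: (3)·(-285.8) = -857.4 kJ
(iii) reversed: +393.5 kJ
ΔH = (-857.4) + (+393.5) = -463.9 kJ

ΔH = -463.9 kJ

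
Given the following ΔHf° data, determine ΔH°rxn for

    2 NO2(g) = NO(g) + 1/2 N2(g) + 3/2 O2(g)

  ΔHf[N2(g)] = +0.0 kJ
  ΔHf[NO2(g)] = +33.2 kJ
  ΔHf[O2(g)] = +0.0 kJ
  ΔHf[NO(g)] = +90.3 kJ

Products: 1·(+90.3) + 1/2·(+0.0) + 3/2·(+0.0) = +90.3
Reactants: 2·(+33.2) = +66.4
ΔH°rxn = (+90.3) − (+66.4) = 23.9 kJ

ΔH°rxn = 23.9 kJ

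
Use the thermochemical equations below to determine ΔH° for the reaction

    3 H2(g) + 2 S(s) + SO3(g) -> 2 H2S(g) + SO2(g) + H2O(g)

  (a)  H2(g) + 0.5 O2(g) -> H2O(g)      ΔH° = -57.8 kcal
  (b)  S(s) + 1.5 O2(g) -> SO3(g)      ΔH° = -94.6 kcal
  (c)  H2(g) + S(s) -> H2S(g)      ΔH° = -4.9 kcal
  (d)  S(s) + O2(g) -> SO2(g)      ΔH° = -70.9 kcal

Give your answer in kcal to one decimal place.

(a) as written (H2O(g) already on the product side): -57.8 kcal
(b) reversed (SO3(g) must end up as a reactant): +94.6 kcal
(c) × 2 (scale by 2 for the 2 H2S(g)): (2)·(-4.9) = -9.8 kcal
(d) as written (SO2(g) already on the product side): -70.9 kcal
ΔH° = (-57.8) + (+94.6) + (-9.8) + (-70.9) = -43.9 kcal

ΔH° = -43.9 kcal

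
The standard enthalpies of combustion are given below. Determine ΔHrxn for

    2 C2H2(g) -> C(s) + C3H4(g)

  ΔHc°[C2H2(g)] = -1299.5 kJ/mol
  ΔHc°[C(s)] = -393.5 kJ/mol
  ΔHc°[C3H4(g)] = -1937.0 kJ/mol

ΔHrxn = -268.5 kJ/mol

Using ΔH = Σ nΔHc°(reactants) − Σ nΔHc°(products):
= [2·(-1299.5)] − [1·(-393.5) + 1·(-1937.0)]
= -268.5 kJ/mol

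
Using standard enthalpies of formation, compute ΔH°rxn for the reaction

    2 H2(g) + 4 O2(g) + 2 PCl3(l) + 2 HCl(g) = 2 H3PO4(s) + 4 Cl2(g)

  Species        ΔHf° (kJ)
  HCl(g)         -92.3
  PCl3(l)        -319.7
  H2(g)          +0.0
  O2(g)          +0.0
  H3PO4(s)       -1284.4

ΔH°rxn = -1744.8 kJ

Products: 2·(-1284.4) + 4·(+0.0) = -2568.8
Reactants: 2·(+0.0) + 4·(+0.0) + 2·(-319.7) + 2·(-92.3) = -824.0
ΔH°rxn = (-2568.8) − (-824.0) = -1744.8 kJ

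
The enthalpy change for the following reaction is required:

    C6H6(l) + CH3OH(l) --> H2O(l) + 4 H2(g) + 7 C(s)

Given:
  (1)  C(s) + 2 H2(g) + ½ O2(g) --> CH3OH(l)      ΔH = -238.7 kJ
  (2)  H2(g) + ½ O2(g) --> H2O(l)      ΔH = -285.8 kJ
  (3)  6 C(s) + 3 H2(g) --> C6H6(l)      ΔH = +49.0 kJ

ΔH = -96.1 kJ

(1) reversed: +238.7 kJ
(2) as written: -285.8 kJ
(3) reversed: -49.0 kJ
ΔH = (+238.7) + (-285.8) + (-49.0) = -96.1 kJ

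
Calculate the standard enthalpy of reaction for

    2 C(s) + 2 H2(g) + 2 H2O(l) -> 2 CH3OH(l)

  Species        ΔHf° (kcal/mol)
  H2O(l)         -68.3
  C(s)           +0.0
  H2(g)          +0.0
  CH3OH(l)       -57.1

ΔH°rxn = Σ nΔHf°(products) − Σ nΔHf°(reactants).
Products: 2·(-57.1) = -114.2
Reactants: 2·(+0.0) + 2·(+0.0) + 2·(-68.3) = -136.6
ΔH° = (-114.2) − (-136.6) = 22.4 kcal/mol

ΔH° = 22.4 kcal/mol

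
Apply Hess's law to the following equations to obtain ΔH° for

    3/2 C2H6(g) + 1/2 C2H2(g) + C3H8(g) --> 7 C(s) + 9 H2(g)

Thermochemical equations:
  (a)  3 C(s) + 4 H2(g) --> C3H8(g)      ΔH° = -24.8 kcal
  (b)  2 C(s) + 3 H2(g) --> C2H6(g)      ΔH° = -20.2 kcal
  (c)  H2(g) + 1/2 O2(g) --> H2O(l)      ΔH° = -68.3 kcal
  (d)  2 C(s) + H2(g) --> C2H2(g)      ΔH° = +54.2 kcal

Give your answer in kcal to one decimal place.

(a) reversed: +24.8 kcal
(b) reversed and × 3/2: (-3/2)·(-20.2) = +30.3 kcal
(c): not needed.
(d) reversed and × 1/2: (-1/2)·(+54.2) = -27.1 kcal
By Hess's law, ΔH° = (-1)·(-24.8) + (-3/2)·(-20.2) + (-1/2)·(+54.2) = 28.0 kcal

ΔH° = 28.0 kcal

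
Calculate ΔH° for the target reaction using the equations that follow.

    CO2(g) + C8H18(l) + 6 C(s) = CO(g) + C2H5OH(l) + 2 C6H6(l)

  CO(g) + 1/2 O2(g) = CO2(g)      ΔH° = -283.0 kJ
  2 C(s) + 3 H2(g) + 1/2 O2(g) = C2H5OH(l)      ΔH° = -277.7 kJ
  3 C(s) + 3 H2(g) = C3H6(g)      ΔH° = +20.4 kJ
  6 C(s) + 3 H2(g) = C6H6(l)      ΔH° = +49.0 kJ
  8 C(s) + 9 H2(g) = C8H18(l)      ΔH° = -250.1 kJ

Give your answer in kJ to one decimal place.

ΔH° = 353.4 kJ

equation 1 reversed: +283.0 kJ
equation 2 as written: -277.7 kJ
equation 3: not needed.
equation 4 × 2: (2)·(+49.0) = +98.0 kJ
equation 5 reversed: +250.1 kJ
Since enthalpy is a state function, ΔH° = (-1)·(-283.0) + (1)·(-277.7) + (2)·(+49.0) + (-1)·(-250.1) = 353.4 kJ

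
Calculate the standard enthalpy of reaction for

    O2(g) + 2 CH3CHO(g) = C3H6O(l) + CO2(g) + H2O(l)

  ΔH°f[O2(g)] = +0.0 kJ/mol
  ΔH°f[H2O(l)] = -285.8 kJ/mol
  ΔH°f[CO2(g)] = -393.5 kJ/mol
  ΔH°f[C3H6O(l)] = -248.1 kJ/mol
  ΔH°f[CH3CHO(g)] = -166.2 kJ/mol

ΔHrxn = -595.0 kJ/mol

Products: 1·(-248.1) + 1·(-393.5) + 1·(-285.8) = -927.4
Reactants: 1·(+0.0) + 2·(-166.2) = -332.4
ΔHrxn = (-927.4) − (-332.4) = -595.0 kJ/mol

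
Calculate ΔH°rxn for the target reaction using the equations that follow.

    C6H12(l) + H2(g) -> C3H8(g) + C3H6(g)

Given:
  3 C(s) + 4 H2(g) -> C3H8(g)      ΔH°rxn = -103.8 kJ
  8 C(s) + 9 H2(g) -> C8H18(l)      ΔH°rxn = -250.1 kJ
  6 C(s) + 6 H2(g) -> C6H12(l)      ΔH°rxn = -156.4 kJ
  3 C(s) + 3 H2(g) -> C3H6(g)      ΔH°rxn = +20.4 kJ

equation 1 as written: -103.8 kJ
equation 2: not needed.
equation 3 reversed: +156.4 kJ
equation 4 as written: +20.4 kJ
ΔH°rxn = (-103.8) + (+156.4) + (+20.4) = 73.0 kJ

ΔH°rxn = 73.0 kJ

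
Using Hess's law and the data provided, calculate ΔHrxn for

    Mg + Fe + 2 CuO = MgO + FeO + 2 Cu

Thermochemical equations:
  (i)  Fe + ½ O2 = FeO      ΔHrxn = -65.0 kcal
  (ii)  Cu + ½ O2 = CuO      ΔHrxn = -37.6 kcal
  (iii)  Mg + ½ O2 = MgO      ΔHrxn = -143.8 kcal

ΔHrxn = -133.6 kcal

(i) as written: -65.0 kcal
(ii) reversed and × 2: (-2)·(-37.6) = +75.2 kcal
(iii) as written: -143.8 kcal
ΔHrxn = (-65.0) + (+75.2) + (-143.8) = -133.6 kcal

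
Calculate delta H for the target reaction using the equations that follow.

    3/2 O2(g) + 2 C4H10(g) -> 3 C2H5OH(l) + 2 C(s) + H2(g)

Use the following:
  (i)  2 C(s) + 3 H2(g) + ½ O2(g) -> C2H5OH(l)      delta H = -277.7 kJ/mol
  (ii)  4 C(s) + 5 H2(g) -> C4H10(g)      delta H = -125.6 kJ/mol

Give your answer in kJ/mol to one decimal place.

(i) × 3 (scale by 3 for the 3 C2H5OH(l)): (3)·(-277.7) = -833.1 kJ/mol
(ii) reversed and × 2 (reverse to put C4H10(g) on the reactant side; ×2 to match 2 C4H10(g) in the target): (-2)·(-125.6) = +251.2 kJ/mol
By Hess's law, delta H = (3)·(-277.7) + (-2)·(-125.6) = -581.9 kJ/mol

delta H = -581.9 kJ/mol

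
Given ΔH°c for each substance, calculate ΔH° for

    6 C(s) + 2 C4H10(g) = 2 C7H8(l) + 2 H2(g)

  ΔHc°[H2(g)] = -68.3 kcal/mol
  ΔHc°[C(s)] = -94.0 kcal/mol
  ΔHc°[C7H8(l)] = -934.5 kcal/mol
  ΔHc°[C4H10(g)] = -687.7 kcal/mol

With combustion enthalpies, reactants minus products:
= [6·(-94.0) + 2·(-687.7)] − [2·(-934.5) + 2·(-68.3)]
= 66.2 kcal/mol

ΔH° = 66.2 kcal/mol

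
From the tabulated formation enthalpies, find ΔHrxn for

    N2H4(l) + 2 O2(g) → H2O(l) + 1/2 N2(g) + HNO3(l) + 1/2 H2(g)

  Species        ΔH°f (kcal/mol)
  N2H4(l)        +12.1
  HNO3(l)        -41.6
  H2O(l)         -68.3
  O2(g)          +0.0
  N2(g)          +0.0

ΔHrxn = -122.0 kcal/mol

Products: 1·(-68.3) + 1/2·(+0.0) + 1·(-41.6) + 1/2·(+0.0) = -109.9
Reactants: 1·(+12.1) + 2·(+0.0) = +12.1
ΔHrxn = (-109.9) − (+12.1) = -122.0 kcal/mol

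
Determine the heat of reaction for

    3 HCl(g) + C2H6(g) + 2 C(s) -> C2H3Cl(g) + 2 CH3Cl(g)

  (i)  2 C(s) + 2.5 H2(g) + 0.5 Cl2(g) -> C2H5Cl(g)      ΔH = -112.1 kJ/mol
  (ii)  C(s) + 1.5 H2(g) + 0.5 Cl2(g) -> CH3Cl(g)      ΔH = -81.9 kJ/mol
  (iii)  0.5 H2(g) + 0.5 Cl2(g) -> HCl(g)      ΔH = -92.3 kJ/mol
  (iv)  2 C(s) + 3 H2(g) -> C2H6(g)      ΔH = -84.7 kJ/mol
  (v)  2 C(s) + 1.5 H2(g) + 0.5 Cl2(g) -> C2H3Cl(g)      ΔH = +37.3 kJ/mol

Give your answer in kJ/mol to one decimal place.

ΔH = 235.1 kJ/mol

(i): not needed.
(ii) × 2: (2)·(-81.9) = -163.8 kJ/mol
(iii) reversed and × 3: (-3)·(-92.3) = +276.9 kJ/mol
(iv) reversed: +84.7 kJ/mol
(v) as written: +37.3 kJ/mol
By Hess's law, ΔH = (2)·(-81.9) + (-3)·(-92.3) + (-1)·(-84.7) + (1)·(+37.3) = 235.1 kJ/mol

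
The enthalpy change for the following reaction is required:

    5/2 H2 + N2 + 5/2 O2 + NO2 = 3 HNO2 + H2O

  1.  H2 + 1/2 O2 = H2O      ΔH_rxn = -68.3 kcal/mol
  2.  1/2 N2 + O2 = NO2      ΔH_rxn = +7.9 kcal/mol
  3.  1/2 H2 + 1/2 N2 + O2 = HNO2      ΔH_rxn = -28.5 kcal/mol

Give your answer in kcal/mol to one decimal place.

eq. 1 as written (H2O already on the product side): -68.3 kcal/mol
eq. 2 reversed (reverse to put NO2 on the reactant side): -7.9 kcal/mol
eq. 3 × 3 (×3 to match 3 HNO2 in the target): (3)·(-28.5) = -85.5 kcal/mol
ΔH_rxn = (1)·(-68.3) + (-1)·(+7.9) + (3)·(-28.5) = -161.7 kcal/mol

ΔH_rxn = -161.7 kcal/mol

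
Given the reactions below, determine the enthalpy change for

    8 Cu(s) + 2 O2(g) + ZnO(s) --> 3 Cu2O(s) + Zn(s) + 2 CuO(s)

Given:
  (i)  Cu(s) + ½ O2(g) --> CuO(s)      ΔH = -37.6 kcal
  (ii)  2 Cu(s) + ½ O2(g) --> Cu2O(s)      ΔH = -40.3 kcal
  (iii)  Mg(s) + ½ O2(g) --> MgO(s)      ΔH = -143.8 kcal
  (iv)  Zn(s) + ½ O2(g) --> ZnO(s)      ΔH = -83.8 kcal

(i) × 2: (2)·(-37.6) = -75.2 kcal
(ii) × 3: (3)·(-40.3) = -120.9 kcal
(iii): not needed.
(iv) reversed: +83.8 kcal
Summing the manipulated equations, ΔH = (2)·(-37.6) + (3)·(-40.3) + (-1)·(-83.8) = -112.3 kcal

ΔH = -112.3 kcal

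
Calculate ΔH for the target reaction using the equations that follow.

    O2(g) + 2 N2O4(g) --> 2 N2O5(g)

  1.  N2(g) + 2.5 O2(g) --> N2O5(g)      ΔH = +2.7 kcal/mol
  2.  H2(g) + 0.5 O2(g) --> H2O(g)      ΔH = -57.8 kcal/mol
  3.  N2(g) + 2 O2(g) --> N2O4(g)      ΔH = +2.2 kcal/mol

eq. 1 × 2 (scale by 2 for the 2 N2O5(g)): (2)·(+2.7) = +5.4 kcal/mol
eq. 2: not needed (H2(g) appears nowhere else).
eq. 3 reversed and × 2 (reverse to put N2O4(g) on the reactant side; ×2 to match 2 N2O4(g) in the target): (-2)·(+2.2) = -4.4 kcal/mol
Summing the manipulated equations, ΔH = (+5.4) + (-4.4) = 1.0 kcal/mol

ΔH = 1.0 kcal/mol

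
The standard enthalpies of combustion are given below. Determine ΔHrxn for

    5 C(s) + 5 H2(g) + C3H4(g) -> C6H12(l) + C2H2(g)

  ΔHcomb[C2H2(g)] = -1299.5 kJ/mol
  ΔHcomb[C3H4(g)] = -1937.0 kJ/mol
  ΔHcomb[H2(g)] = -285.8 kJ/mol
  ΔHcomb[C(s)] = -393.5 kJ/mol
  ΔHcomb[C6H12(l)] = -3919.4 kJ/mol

With combustion enthalpies, reactants minus products:
= [5·(-393.5) + 5·(-285.8) + 1·(-1937.0)] − [1·(-3919.4) + 1·(-1299.5)]
= -114.6 kJ/mol

ΔHrxn = -114.6 kJ/mol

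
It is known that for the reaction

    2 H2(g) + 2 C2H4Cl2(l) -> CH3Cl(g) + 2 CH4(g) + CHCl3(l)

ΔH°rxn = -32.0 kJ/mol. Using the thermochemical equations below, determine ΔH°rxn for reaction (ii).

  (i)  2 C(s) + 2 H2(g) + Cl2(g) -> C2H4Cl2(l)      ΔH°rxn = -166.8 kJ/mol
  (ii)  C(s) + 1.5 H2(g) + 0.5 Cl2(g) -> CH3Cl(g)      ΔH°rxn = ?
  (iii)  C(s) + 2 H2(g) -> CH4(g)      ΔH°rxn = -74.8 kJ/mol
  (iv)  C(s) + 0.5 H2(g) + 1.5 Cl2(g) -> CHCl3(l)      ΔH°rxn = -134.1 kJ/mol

ΔH°rxn = -81.9 kJ/mol

(i) reversed and × 2 (C2H4Cl2(l) must end up as a reactant; ×2 to match 2 C2H4Cl2(l) in the target): (-2)·(-166.8) = +333.6 kJ/mol
(ii) as written (CH3Cl(g) already on the product side): contributes x
(iii) × 2 (×2 to match 2 CH4(g) in the target): (2)·(-74.8) = -149.6 kJ/mol
(iv) as written (CHCl3(l) already on the product side): -134.1 kJ/mol
-32.0 = (+333.6) + (-149.6) + (-134.1) + x
x = (-32.0 − (+49.9)) / (1) = -81.9 kJ/mol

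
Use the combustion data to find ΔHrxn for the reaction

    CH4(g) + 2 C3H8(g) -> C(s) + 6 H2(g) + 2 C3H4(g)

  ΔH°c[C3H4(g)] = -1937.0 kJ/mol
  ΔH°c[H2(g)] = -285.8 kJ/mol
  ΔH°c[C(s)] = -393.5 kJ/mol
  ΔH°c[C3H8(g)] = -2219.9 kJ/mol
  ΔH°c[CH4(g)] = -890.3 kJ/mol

ΔHrxn = 652.2 kJ/mol

Using ΔH = Σ nΔHc°(reactants) − Σ nΔHc°(products):
= [1·(-890.3) + 2·(-2219.9)] − [1·(-393.5) + 6·(-285.8) + 2·(-1937.0)]
= 652.2 kJ/mol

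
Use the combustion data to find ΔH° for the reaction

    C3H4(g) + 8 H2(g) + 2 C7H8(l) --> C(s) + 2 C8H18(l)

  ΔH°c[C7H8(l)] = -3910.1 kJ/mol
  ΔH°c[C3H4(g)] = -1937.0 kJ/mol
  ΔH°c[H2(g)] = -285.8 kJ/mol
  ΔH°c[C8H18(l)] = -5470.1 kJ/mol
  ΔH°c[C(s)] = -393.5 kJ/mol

ΔH° = -709.9 kJ/mol

Using ΔH = Σ nΔHc°(reactants) − Σ nΔHc°(products):
= [1·(-1937.0) + 8·(-285.8) + 2·(-3910.1)] − [1·(-393.5) + 2·(-5470.1)]
= -709.9 kJ/mol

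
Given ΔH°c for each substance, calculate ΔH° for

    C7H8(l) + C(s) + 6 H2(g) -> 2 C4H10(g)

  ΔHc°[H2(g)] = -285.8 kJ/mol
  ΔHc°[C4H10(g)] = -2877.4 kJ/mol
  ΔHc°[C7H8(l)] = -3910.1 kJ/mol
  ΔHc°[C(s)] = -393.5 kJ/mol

With combustion enthalpies, reactants minus products:
= [1·(-3910.1) + 1·(-393.5) + 6·(-285.8)] − [2·(-2877.4)]
= -263.6 kJ/mol

ΔH° = -263.6 kJ/mol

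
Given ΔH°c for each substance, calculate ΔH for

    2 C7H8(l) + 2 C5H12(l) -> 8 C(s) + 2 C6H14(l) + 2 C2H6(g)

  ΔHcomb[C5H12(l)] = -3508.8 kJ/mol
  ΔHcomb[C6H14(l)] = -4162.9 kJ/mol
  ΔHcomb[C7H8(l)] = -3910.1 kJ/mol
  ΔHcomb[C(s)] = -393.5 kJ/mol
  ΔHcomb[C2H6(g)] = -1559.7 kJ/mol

ΔH = -244.6 kJ/mol

Using ΔH = Σ nΔHc°(reactants) − Σ nΔHc°(products):
= [2·(-3910.1) + 2·(-3508.8)] − [8·(-393.5) + 2·(-4162.9) + 2·(-1559.7)]
= -244.6 kJ/mol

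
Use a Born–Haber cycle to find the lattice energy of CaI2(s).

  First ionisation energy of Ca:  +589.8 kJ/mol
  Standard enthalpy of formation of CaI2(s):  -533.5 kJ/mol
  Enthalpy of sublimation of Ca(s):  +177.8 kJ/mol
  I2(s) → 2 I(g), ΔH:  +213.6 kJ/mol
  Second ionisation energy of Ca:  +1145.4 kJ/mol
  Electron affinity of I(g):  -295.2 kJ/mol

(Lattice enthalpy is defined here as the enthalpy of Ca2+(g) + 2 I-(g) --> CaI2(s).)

U = -2069.7 kJ/mol

ΔHf° = 1·ΔHsub + 1·(ΣIE) + 1·D(I2) + 2·EA + U
-533.5 = 1·(+177.8) + 1·(+1735.2) + 1·(+213.6) + 2·(-295.2) + U
U = -533.5 − (+1536.2) = -2069.7 kJ/mol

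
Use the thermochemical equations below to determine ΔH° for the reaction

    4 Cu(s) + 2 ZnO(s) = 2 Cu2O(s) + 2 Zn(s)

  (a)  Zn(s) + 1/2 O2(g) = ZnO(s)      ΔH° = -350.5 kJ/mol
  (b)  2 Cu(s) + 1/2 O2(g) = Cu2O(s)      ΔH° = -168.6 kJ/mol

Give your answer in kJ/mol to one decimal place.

(a) reversed and × 2: (-2)·(-350.5) = +701.0 kJ/mol
(b) × 2: (2)·(-168.6) = -337.2 kJ/mol
Combining the equations, ΔH° = (-2)·(-350.5) + (2)·(-168.6) = 363.8 kJ/mol

ΔH° = 363.8 kJ/mol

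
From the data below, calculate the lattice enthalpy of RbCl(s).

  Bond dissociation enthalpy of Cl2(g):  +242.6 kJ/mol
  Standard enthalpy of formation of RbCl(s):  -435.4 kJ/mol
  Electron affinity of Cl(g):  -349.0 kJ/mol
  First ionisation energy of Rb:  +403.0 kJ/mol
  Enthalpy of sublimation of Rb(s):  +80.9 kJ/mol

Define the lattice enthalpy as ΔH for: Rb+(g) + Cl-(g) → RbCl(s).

ΔHf° = 1·ΔHsub + 1·(ΣIE) + 1/2·D(Cl2) + 1·EA + U
-435.4 = 1·(+80.9) + 1·(+403.0) + 1/2·(+242.6) + 1·(-349.0) + U
U = -435.4 − (+256.2) = -691.6 kJ/mol

U = -691.6 kJ/mol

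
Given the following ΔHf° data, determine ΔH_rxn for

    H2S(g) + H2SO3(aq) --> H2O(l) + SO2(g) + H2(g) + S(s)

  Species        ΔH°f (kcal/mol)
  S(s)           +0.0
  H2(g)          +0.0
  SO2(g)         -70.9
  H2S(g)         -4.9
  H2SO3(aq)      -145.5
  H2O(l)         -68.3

Products: 1·(-68.3) + 1·(-70.9) + 1·(+0.0) + 1·(+0.0) = -139.2
Reactants: 1·(-4.9) + 1·(-145.5) = -150.4
ΔH_rxn = (-139.2) − (-150.4) = 11.2 kcal/mol

ΔH_rxn = 11.2 kcal/mol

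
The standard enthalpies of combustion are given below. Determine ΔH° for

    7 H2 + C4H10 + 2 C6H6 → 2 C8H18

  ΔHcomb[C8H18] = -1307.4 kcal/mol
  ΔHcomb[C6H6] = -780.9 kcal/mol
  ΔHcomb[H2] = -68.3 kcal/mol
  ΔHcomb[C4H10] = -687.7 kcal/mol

ΔH° = -112.8 kcal/mol

With combustion enthalpies, reactants minus products:
= [7·(-68.3) + 1·(-687.7) + 2·(-780.9)] − [2·(-1307.4)]
= -112.8 kcal/mol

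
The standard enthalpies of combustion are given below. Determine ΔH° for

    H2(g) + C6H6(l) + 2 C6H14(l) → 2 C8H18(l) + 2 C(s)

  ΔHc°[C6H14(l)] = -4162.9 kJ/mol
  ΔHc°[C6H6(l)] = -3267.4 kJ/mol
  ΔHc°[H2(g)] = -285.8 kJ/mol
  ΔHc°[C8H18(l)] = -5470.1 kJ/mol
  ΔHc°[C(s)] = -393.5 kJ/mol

ΔH° = -151.8 kJ/mol

With combustion enthalpies, reactants minus products:
= [1·(-285.8) + 1·(-3267.4) + 2·(-4162.9)] − [2·(-5470.1) + 2·(-393.5)]
= -151.8 kJ/mol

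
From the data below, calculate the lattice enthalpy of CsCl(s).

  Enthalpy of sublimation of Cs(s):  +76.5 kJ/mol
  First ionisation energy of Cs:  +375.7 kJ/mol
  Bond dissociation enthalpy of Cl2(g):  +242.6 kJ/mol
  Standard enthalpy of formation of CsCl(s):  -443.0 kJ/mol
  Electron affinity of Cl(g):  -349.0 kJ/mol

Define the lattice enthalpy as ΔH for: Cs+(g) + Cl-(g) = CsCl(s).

U = -667.5 kJ/mol

ΔHf° = 1·ΔHsub + 1·(ΣIE) + 1/2·D(Cl2) + 1·EA + U
-443.0 = 1·(+76.5) + 1·(+375.7) + 1/2·(+242.6) + 1·(-349.0) + U
U = -443.0 − (+224.5) = -667.5 kJ/mol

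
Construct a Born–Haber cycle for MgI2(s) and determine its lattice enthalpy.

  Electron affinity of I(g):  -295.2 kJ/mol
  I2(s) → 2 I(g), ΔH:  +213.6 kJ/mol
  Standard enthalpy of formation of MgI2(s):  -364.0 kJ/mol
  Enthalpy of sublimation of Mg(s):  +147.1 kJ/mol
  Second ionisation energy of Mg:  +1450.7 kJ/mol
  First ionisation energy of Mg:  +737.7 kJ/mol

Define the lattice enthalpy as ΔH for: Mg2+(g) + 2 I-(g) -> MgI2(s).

ΔHf° = 1·ΔHsub + 1·(ΣIE) + 1·D(I2) + 2·EA + U
-364.0 = 1·(+147.1) + 1·(+2188.4) + 1·(+213.6) + 2·(-295.2) + U
U = -364.0 − (+1958.7) = -2322.7 kJ/mol

U = -2322.7 kJ/mol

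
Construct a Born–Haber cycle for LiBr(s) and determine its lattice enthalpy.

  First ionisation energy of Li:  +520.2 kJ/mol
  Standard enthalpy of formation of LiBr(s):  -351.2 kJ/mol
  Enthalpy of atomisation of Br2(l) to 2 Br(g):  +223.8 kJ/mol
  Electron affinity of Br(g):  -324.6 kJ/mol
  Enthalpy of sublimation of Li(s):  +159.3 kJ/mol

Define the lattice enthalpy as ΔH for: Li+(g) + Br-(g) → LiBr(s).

ΔHf° = 1·ΔHsub + 1·(ΣIE) + 1/2·D(Br2) + 1·EA + U
-351.2 = 1·(+159.3) + 1·(+520.2) + 1/2·(+223.8) + 1·(-324.6) + U
U = -351.2 − (+466.8) = -818.0 kJ/mol

U = -818.0 kJ/mol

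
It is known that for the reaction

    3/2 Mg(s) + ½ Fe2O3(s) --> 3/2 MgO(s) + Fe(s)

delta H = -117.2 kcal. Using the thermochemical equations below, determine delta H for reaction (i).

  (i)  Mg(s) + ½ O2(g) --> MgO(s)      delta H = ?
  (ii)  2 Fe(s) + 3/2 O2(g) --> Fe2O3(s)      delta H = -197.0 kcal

(i) × 3/2 (scale by 3/2 for the 3/2 MgO(s)): contributes 3/2·x
(ii) reversed and × 1/2 (Fe2O3(s) must end up as a reactant; scale by 1/2 for the 1/2 Fe2O3(s)): (-1/2)·(-197.0) = +98.5 kcal
-117.2 = (+98.5) + 3/2·x
x = (-117.2 − (+98.5)) / (3/2) = -143.8 kcal

delta H = -143.8 kcal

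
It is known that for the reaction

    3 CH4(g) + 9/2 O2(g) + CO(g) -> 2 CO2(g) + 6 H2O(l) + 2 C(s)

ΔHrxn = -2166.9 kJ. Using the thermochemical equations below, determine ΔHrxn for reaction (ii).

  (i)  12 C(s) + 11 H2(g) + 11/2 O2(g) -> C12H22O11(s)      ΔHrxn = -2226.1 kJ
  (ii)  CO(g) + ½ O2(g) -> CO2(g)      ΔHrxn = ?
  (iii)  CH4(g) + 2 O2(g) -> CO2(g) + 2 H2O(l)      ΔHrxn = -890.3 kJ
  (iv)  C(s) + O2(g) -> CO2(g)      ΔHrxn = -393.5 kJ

(i): not needed (H2(g) appears nowhere else).
(ii) as written (CO(g) already on the reactant side): contributes x
(iii) × 3 (scale by 3 for the 3 CH4(g)): (3)·(-890.3) = -2670.9 kJ
(iv) reversed and × 2: (-2)·(-393.5) = +787.0 kJ
-2166.9 = (-2670.9) + (+787.0) + x
x = (-2166.9 − (-1883.9)) / (1) = -283.0 kJ

ΔHrxn = -283.0 kJ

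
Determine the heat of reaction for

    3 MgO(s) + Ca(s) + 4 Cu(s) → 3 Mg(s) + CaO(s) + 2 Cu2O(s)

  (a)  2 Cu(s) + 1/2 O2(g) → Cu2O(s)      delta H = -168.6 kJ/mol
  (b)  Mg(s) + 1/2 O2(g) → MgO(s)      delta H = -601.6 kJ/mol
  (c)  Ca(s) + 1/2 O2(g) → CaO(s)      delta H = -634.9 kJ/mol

delta H = 832.7 kJ/mol

(a) × 2 (×2 to match 2 Cu2O(s) in the target): (2)·(-168.6) = -337.2 kJ/mol
(b) reversed and × 3 (MgO(s) must end up as a reactant; ×3 to match 3 MgO(s) in the target): (-3)·(-601.6) = +1804.8 kJ/mol
(c) as written (CaO(s) already on the product side): -634.9 kJ/mol
Combining the equations, delta H = (2)·(-168.6) + (-3)·(-601.6) + (1)·(-634.9) = 832.7 kJ/mol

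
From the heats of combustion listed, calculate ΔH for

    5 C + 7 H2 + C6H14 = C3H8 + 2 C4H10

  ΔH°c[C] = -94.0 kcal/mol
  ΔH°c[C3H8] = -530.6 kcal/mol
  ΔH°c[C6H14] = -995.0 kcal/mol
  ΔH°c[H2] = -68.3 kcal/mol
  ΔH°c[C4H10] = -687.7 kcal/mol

ΔH = -37.1 kcal/mol

With combustion enthalpies, reactants minus products:
= [5·(-94.0) + 7·(-68.3) + 1·(-995.0)] − [1·(-530.6) + 2·(-687.7)]
= -37.1 kcal/mol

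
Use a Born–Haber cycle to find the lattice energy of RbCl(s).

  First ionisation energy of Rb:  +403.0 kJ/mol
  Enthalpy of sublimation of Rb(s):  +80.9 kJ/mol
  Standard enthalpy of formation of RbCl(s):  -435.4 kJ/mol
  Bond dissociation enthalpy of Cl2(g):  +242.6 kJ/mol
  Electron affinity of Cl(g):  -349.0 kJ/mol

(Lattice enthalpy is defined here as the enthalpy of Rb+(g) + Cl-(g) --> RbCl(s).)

U = -691.6 kJ/mol

ΔHf° = 1·ΔHsub + 1·(ΣIE) + 1/2·D(Cl2) + 1·EA + U
-435.4 = 1·(+80.9) + 1·(+403.0) + 1/2·(+242.6) + 1·(-349.0) + U
U = -435.4 − (+256.2) = -691.6 kJ/mol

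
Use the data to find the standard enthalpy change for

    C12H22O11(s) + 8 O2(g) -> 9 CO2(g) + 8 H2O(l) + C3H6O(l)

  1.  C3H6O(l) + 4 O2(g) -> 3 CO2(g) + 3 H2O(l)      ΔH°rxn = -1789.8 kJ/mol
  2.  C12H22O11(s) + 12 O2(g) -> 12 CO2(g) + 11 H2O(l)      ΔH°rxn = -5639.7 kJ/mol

eq. 1 reversed (C3H6O(l) must end up as a product): +1789.8 kJ/mol
eq. 2 as written (C12H22O11(s) already on the reactant side): -5639.7 kJ/mol
By Hess's law, ΔH°rxn = (+1789.8) + (-5639.7) = -3849.9 kJ/mol

ΔH°rxn = -3849.9 kJ/mol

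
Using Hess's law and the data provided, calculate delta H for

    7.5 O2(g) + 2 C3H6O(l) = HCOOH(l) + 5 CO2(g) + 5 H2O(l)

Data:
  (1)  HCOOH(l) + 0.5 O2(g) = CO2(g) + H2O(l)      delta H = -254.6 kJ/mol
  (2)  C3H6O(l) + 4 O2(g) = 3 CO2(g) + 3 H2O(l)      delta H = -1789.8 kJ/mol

(1) reversed: +254.6 kJ/mol
(2) × 2: (2)·(-1789.8) = -3579.6 kJ/mol
Summing the manipulated equations, delta H = (+254.6) + (-3579.6) = -3325.0 kJ/mol

delta H = -3325.0 kJ/mol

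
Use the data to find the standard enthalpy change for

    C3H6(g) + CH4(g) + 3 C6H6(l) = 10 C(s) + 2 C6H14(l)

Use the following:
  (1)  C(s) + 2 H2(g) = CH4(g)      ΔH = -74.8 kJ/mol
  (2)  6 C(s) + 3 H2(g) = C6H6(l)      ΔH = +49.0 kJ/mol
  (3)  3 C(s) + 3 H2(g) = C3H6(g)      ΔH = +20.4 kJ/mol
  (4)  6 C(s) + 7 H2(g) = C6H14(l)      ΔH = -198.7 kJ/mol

ΔH = -490.0 kJ/mol

(1) reversed (reverse to put CH4(g) on the reactant side): +74.8 kJ/mol
(2) reversed and × 3 (C6H6(l) must end up as a reactant; scale by 3 for the 3 C6H6(l)): (-3)·(+49.0) = -147.0 kJ/mol
(3) reversed (C3H6(g) must end up as a reactant): -20.4 kJ/mol
(4) × 2 (×2 to match 2 C6H14(l) in the target): (2)·(-198.7) = -397.4 kJ/mol
Combining the equations, ΔH = (+74.8) + (-147.0) + (-20.4) + (-397.4) = -490.0 kJ/mol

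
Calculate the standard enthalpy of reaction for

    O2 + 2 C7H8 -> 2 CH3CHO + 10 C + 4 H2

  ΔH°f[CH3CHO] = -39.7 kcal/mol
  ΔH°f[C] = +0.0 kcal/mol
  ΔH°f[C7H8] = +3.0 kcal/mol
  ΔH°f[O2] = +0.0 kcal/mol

ΔH° = -85.4 kcal/mol

Products: 2·(-39.7) + 10·(+0.0) + 4·(+0.0) = -79.4
Reactants: 1·(+0.0) + 2·(+3.0) = +6.0
ΔH° = (-79.4) − (+6.0) = -85.4 kcal/mol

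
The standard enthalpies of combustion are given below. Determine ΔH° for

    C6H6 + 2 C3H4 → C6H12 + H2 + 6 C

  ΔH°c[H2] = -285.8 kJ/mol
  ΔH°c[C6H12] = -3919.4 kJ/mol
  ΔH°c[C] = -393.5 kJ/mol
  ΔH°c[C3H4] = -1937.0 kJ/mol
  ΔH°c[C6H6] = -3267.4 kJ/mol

ΔH° = -575.2 kJ/mol

Using ΔH = Σ nΔHc°(reactants) − Σ nΔHc°(products):
= [1·(-3267.4) + 2·(-1937.0)] − [1·(-3919.4) + 1·(-285.8) + 6·(-393.5)]
= -575.2 kJ/mol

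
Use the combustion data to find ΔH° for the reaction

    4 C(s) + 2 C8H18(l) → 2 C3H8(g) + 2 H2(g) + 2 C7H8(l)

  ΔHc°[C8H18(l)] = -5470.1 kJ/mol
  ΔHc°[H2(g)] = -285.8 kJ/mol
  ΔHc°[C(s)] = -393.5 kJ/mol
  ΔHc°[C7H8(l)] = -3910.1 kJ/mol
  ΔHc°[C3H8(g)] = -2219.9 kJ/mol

Using ΔH = Σ nΔHc°(reactants) − Σ nΔHc°(products):
= [4·(-393.5) + 2·(-5470.1)] − [2·(-2219.9) + 2·(-285.8) + 2·(-3910.1)]
= 317.4 kJ/mol

ΔH° = 317.4 kJ/mol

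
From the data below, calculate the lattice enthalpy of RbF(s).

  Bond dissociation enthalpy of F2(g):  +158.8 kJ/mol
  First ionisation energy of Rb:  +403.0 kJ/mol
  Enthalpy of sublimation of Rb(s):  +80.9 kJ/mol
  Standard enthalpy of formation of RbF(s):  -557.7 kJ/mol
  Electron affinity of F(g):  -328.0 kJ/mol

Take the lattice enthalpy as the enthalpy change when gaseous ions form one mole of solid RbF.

ΔHf° = 1·ΔHsub + 1·(ΣIE) + 1/2·D(F2) + 1·EA + U
-557.7 = 1·(+80.9) + 1·(+403.0) + 1/2·(+158.8) + 1·(-328.0) + U
U = -557.7 − (+235.3) = -793.0 kJ/mol

U = -793.0 kJ/mol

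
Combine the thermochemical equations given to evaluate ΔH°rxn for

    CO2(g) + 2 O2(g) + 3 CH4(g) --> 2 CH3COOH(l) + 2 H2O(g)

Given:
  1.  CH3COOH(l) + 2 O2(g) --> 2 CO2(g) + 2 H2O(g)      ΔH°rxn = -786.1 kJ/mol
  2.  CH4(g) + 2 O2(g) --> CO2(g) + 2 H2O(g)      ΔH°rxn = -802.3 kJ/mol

ΔH°rxn = -834.7 kJ/mol

eq. 1 reversed and × 2 (CH3COOH(l) must end up as a product; ×2 to match 2 CH3COOH(l) in the target): (-2)·(-786.1) = +1572.2 kJ/mol
eq. 2 × 3 (scale by 3 for the 3 CH4(g)): (3)·(-802.3) = -2406.9 kJ/mol
Combining the equations, ΔH°rxn = (-2)·(-786.1) + (3)·(-802.3) = -834.7 kJ/mol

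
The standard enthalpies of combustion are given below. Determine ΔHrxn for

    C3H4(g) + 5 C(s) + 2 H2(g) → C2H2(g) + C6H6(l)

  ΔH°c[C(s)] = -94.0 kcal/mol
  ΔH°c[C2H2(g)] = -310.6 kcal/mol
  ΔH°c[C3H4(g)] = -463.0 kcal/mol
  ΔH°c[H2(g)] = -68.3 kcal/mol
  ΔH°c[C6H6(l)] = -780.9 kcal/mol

ΔHrxn = 21.9 kcal/mol

Using ΔH = Σ nΔHc°(reactants) − Σ nΔHc°(products):
= [1·(-463.0) + 5·(-94.0) + 2·(-68.3)] − [1·(-310.6) + 1·(-780.9)]
= 21.9 kcal/mol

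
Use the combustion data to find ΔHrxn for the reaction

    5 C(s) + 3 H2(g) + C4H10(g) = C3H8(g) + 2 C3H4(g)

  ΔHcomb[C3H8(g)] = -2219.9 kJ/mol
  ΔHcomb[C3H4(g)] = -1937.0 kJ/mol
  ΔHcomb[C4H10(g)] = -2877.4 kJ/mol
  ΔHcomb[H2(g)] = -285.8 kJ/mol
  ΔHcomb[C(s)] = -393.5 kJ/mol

Using ΔH = Σ nΔHc°(reactants) − Σ nΔHc°(products):
= [5·(-393.5) + 3·(-285.8) + 1·(-2877.4)] − [1·(-2219.9) + 2·(-1937.0)]
= 391.6 kJ/mol

ΔHrxn = 391.6 kJ/mol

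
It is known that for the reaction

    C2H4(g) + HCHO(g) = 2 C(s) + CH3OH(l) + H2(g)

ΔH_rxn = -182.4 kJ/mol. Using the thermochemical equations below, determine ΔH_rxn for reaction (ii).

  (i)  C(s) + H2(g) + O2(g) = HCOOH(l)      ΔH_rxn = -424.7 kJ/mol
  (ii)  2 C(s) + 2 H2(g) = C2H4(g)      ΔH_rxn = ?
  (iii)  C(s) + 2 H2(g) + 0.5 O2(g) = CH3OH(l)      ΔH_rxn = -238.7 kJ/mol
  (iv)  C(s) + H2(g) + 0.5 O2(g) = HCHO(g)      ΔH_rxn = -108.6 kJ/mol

(i): not needed.
(ii) reversed: contributes −x
(iii) as written: -238.7 kJ/mol
(iv) reversed: +108.6 kJ/mol
-182.4 = (-238.7) + (+108.6) − x
x = (-182.4 − (-130.1)) / (-1) = 52.3 kJ/mol

ΔH_rxn = 52.3 kJ/mol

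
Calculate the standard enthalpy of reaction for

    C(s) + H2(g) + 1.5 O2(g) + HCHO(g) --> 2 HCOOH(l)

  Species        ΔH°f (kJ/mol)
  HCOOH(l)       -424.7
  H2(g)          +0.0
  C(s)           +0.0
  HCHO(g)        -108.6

Products: 2·(-424.7) = -849.4
Reactants: 1·(+0.0) + 1·(+0.0) + 3/2·(+0.0) + 1·(-108.6) = -108.6
ΔH°rxn = (-849.4) − (-108.6) = -740.8 kJ/mol

ΔH°rxn = -740.8 kJ/mol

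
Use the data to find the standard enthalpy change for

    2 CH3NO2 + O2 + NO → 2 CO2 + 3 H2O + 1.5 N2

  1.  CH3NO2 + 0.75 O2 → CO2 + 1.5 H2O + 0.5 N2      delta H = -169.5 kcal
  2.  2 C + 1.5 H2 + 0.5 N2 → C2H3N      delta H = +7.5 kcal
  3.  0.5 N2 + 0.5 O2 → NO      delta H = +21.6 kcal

delta H = -360.6 kcal

eq. 1 × 2 (×2 to match 2 CH3NO2 in the target): (2)·(-169.5) = -339.0 kcal
eq. 2: not needed (C appears nowhere else).
eq. 3 reversed (reverse to put NO on the reactant side): -21.6 kcal
delta H = (-339.0) + (-21.6) = -360.6 kcal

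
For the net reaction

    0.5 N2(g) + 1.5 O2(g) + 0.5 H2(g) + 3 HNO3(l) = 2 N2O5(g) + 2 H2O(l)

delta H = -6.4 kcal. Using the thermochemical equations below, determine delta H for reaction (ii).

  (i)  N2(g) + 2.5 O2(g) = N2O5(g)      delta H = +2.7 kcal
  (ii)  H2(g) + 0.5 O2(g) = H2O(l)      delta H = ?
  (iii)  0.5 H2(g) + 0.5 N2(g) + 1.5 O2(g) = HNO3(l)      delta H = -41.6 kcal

delta H = -68.3 kcal

(i) × 2: (2)·(+2.7) = +5.4 kcal
(ii) × 2: contributes 2·x
(iii) reversed and × 3: (-3)·(-41.6) = +124.8 kcal
-6.4 = (+5.4) + (+124.8) + 2·x
x = (-6.4 − (+130.2)) / (2) = -68.3 kcal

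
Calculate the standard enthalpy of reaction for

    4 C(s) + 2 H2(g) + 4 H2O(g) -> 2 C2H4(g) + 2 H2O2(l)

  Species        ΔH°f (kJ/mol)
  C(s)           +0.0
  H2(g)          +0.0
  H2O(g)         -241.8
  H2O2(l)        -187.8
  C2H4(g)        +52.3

Products: 2·(+52.3) + 2·(-187.8) = -271.0
Reactants: 4·(+0.0) + 2·(+0.0) + 4·(-241.8) = -967.2
ΔH°rxn = (-271.0) − (-967.2) = 696.2 kJ/mol

ΔH°rxn = 696.2 kJ/mol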